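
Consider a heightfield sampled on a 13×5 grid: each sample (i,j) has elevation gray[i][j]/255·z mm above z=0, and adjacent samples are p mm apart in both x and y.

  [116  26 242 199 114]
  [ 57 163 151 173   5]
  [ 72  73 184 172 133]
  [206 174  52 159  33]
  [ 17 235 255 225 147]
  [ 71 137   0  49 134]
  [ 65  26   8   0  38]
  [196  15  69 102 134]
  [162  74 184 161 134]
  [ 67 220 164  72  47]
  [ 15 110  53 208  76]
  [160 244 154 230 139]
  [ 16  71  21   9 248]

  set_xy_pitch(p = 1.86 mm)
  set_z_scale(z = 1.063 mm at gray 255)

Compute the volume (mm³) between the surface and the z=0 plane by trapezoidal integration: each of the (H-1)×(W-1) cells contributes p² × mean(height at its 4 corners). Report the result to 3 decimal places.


83.033

height_mm = gray/255 × 1.063; cell vol = 1.86² × mean(4 corners)
unit = 1.86² × 1.063 / (4×255) = 0.00360545 mm³ per gray-sum
row 0: Σ corner-gray over 4 cells = 2200  → 7.9320
row 1: Σ corner-gray over 4 cells = 2099  → 7.5678
row 2: Σ corner-gray over 4 cells = 2072  → 7.4705
row 3: Σ corner-gray over 4 cells = 2603  → 9.3850
row 4: Σ corner-gray over 4 cells = 2171  → 7.8274
row 5: Σ corner-gray over 4 cells = 748  → 2.6969
row 6: Σ corner-gray over 4 cells = 873  → 3.1476
row 7: Σ corner-gray over 4 cells = 1836  → 6.6196
row 8: Σ corner-gray over 4 cells = 2160  → 7.7878
row 9: Σ corner-gray over 4 cells = 1859  → 6.7025
row 10: Σ corner-gray over 4 cells = 2388  → 8.6098
row 11: Σ corner-gray over 4 cells = 2021  → 7.2866
Σ rows: total corner-gray = 23030  → 83.0334 mm³


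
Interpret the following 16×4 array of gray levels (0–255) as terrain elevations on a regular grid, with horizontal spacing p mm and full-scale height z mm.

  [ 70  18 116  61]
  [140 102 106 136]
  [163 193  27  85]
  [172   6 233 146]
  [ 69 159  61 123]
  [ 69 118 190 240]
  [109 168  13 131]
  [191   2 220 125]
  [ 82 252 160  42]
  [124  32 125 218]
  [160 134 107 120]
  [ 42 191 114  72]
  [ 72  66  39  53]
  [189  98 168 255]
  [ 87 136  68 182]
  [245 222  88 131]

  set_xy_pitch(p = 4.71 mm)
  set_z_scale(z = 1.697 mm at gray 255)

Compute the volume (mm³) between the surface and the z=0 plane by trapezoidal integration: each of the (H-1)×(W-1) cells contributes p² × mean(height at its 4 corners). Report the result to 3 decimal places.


height_mm = gray/255 × 1.697; cell vol = 4.71² × mean(4 corners)
unit = 4.71² × 1.697 / (4×255) = 0.0369083 mm³ per gray-sum
row 0: Σ corner-gray over 3 cells = 1091  → 40.2669
row 1: Σ corner-gray over 3 cells = 1380  → 50.9334
row 2: Σ corner-gray over 3 cells = 1484  → 54.7718
row 3: Σ corner-gray over 3 cells = 1428  → 52.7050
row 4: Σ corner-gray over 3 cells = 1557  → 57.4661
row 5: Σ corner-gray over 3 cells = 1527  → 56.3589
row 6: Σ corner-gray over 3 cells = 1362  → 50.2690
row 7: Σ corner-gray over 3 cells = 1708  → 63.0393
row 8: Σ corner-gray over 3 cells = 1604  → 59.2008
row 9: Σ corner-gray over 3 cells = 1418  → 52.3359
row 10: Σ corner-gray over 3 cells = 1486  → 54.8457
row 11: Σ corner-gray over 3 cells = 1059  → 39.0858
row 12: Σ corner-gray over 3 cells = 1311  → 48.3867
row 13: Σ corner-gray over 3 cells = 1653  → 61.0093
row 14: Σ corner-gray over 3 cells = 1673  → 61.7475
Σ rows: total corner-gray = 21741  → 802.4223 mm³

802.422


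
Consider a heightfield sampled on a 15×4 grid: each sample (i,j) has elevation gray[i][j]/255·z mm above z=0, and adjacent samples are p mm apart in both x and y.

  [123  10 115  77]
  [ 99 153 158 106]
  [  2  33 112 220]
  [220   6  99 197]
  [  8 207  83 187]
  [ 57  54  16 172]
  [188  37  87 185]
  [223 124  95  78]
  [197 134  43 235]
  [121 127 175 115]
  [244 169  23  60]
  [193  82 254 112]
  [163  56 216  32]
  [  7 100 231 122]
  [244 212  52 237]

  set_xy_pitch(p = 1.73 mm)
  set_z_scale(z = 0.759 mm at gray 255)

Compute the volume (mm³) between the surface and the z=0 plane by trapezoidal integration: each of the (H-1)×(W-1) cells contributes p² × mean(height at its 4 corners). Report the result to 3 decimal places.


44.633

height_mm = gray/255 × 0.759; cell vol = 1.73² × mean(4 corners)
unit = 1.73² × 0.759 / (4×255) = 0.00222707 mm³ per gray-sum
row 0: Σ corner-gray over 3 cells = 1277  → 2.8440
row 1: Σ corner-gray over 3 cells = 1339  → 2.9820
row 2: Σ corner-gray over 3 cells = 1139  → 2.5366
row 3: Σ corner-gray over 3 cells = 1402  → 3.1224
row 4: Σ corner-gray over 3 cells = 1144  → 2.5478
row 5: Σ corner-gray over 3 cells = 990  → 2.2048
row 6: Σ corner-gray over 3 cells = 1360  → 3.0288
row 7: Σ corner-gray over 3 cells = 1525  → 3.3963
row 8: Σ corner-gray over 3 cells = 1626  → 3.6212
row 9: Σ corner-gray over 3 cells = 1528  → 3.4030
row 10: Σ corner-gray over 3 cells = 1665  → 3.7081
row 11: Σ corner-gray over 3 cells = 1716  → 3.8217
row 12: Σ corner-gray over 3 cells = 1530  → 3.4074
row 13: Σ corner-gray over 3 cells = 1800  → 4.0087
Σ rows: total corner-gray = 20041  → 44.6327 mm³


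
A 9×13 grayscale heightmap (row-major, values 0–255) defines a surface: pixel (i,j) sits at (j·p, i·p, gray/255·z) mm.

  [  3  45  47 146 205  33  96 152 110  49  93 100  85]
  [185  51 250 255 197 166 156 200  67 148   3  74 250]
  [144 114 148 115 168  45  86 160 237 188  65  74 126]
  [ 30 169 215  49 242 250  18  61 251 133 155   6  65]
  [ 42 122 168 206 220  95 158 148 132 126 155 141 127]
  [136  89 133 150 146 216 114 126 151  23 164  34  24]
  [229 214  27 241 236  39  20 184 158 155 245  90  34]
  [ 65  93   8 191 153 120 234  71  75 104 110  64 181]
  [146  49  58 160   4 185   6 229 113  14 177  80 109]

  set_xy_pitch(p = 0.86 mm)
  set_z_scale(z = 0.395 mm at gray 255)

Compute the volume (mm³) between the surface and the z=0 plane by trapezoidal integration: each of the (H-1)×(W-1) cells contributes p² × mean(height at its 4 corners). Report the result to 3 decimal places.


height_mm = gray/255 × 0.395; cell vol = 0.86² × mean(4 corners)
unit = 0.86² × 0.395 / (4×255) = 0.000286414 mm³ per gray-sum
row 0: Σ corner-gray over 12 cells = 5809  → 1.6638
row 1: Σ corner-gray over 12 cells = 6639  → 1.9015
row 2: Σ corner-gray over 12 cells = 6263  → 1.7938
row 3: Σ corner-gray over 12 cells = 6704  → 1.9201
row 4: Σ corner-gray over 12 cells = 6363  → 1.8225
row 5: Σ corner-gray over 12 cells = 6333  → 1.8139
row 6: Σ corner-gray over 12 cells = 6173  → 1.7680
row 7: Σ corner-gray over 12 cells = 5097  → 1.4599
Σ rows: total corner-gray = 49381  → 14.1434 mm³

14.143


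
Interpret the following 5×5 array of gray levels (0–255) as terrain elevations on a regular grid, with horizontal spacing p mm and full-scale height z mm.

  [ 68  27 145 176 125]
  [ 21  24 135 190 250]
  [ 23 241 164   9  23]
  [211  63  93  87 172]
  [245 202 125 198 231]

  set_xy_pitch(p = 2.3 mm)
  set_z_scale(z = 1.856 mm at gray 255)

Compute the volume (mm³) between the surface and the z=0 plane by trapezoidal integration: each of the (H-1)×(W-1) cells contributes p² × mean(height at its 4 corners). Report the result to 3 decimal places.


75.456

height_mm = gray/255 × 1.856; cell vol = 2.3² × mean(4 corners)
unit = 2.3² × 1.856 / (4×255) = 0.00962573 mm³ per gray-sum
row 0: Σ corner-gray over 4 cells = 1858  → 17.8846
row 1: Σ corner-gray over 4 cells = 1843  → 17.7402
row 2: Σ corner-gray over 4 cells = 1743  → 16.7776
row 3: Σ corner-gray over 4 cells = 2395  → 23.0536
Σ rows: total corner-gray = 7839  → 75.4561 mm³


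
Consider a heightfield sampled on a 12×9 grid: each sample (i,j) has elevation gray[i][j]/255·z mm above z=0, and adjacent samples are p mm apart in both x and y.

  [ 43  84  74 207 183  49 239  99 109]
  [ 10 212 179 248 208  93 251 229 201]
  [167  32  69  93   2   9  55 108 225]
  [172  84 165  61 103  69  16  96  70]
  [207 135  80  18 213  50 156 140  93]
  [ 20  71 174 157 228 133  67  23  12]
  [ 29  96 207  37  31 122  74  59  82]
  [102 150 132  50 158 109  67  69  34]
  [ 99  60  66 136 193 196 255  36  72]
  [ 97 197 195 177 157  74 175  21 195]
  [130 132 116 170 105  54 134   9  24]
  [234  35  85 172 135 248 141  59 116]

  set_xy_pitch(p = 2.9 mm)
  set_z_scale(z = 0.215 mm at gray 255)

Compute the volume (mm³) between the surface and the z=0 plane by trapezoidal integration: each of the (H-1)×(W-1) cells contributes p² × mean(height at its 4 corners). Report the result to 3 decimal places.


height_mm = gray/255 × 0.215; cell vol = 2.9² × mean(4 corners)
unit = 2.9² × 0.215 / (4×255) = 0.0017727 mm³ per gray-sum
row 0: Σ corner-gray over 8 cells = 5073  → 8.9929
row 1: Σ corner-gray over 8 cells = 4179  → 7.4081
row 2: Σ corner-gray over 8 cells = 2558  → 4.5346
row 3: Σ corner-gray over 8 cells = 3314  → 5.8747
row 4: Σ corner-gray over 8 cells = 3622  → 6.4207
row 5: Σ corner-gray over 8 cells = 3101  → 5.4971
row 6: Σ corner-gray over 8 cells = 2969  → 5.2631
row 7: Σ corner-gray over 8 cells = 3661  → 6.4898
row 8: Σ corner-gray over 8 cells = 4339  → 7.6917
row 9: Σ corner-gray over 8 cells = 3878  → 6.8745
row 10: Σ corner-gray over 8 cells = 3694  → 6.5483
Σ rows: total corner-gray = 40388  → 71.5956 mm³

71.596


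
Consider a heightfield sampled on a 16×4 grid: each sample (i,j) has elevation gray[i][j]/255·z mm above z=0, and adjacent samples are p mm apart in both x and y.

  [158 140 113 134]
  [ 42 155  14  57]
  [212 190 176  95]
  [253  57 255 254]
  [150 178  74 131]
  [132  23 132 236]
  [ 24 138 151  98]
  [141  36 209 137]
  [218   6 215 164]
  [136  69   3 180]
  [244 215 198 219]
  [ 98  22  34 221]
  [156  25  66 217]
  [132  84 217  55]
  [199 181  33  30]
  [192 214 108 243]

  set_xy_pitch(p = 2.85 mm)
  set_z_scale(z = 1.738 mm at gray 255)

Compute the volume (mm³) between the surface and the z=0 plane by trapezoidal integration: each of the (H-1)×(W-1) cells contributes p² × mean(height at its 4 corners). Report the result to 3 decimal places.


317.810

height_mm = gray/255 × 1.738; cell vol = 2.85² × mean(4 corners)
unit = 2.85² × 1.738 / (4×255) = 0.0138401 mm³ per gray-sum
row 0: Σ corner-gray over 3 cells = 1235  → 17.0925
row 1: Σ corner-gray over 3 cells = 1476  → 20.4280
row 2: Σ corner-gray over 3 cells = 2170  → 30.0330
row 3: Σ corner-gray over 3 cells = 1916  → 26.5176
row 4: Σ corner-gray over 3 cells = 1463  → 20.2481
row 5: Σ corner-gray over 3 cells = 1378  → 19.0717
row 6: Σ corner-gray over 3 cells = 1468  → 20.3173
row 7: Σ corner-gray over 3 cells = 1592  → 22.0334
row 8: Σ corner-gray over 3 cells = 1284  → 17.7707
row 9: Σ corner-gray over 3 cells = 1749  → 24.2063
row 10: Σ corner-gray over 3 cells = 1720  → 23.8050
row 11: Σ corner-gray over 3 cells = 986  → 13.6463
row 12: Σ corner-gray over 3 cells = 1344  → 18.6011
row 13: Σ corner-gray over 3 cells = 1446  → 20.0128
row 14: Σ corner-gray over 3 cells = 1736  → 24.0264
Σ rows: total corner-gray = 22963  → 317.8103 mm³


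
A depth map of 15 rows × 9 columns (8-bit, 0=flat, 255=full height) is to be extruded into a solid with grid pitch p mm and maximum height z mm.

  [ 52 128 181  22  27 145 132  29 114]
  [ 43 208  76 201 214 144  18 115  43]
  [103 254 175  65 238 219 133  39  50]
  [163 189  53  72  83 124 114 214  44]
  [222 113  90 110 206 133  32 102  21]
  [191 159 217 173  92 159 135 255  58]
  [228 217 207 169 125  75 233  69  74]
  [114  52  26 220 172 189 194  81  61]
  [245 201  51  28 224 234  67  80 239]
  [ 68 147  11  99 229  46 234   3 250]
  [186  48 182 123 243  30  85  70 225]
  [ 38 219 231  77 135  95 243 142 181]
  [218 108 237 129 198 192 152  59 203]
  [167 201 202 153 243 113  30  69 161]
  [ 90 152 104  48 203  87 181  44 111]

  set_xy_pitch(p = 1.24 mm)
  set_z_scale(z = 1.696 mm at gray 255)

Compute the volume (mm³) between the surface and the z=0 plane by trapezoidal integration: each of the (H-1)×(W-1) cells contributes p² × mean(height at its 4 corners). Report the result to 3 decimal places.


height_mm = gray/255 × 1.696; cell vol = 1.24² × mean(4 corners)
unit = 1.24² × 1.696 / (4×255) = 0.00255664 mm³ per gray-sum
row 0: Σ corner-gray over 8 cells = 3532  → 9.0300
row 1: Σ corner-gray over 8 cells = 4437  → 11.3438
row 2: Σ corner-gray over 8 cells = 4304  → 11.0038
row 3: Σ corner-gray over 8 cells = 3720  → 9.5107
row 4: Σ corner-gray over 8 cells = 4444  → 11.3617
row 5: Σ corner-gray over 8 cells = 5121  → 13.0925
row 6: Σ corner-gray over 8 cells = 4535  → 11.5943
row 7: Σ corner-gray over 8 cells = 4297  → 10.9859
row 8: Σ corner-gray over 8 cells = 4110  → 10.5078
row 9: Σ corner-gray over 8 cells = 3829  → 9.7894
row 10: Σ corner-gray over 8 cells = 4476  → 11.4435
row 11: Σ corner-gray over 8 cells = 5074  → 12.9724
row 12: Σ corner-gray over 8 cells = 4921  → 12.5812
row 13: Σ corner-gray over 8 cells = 4189  → 10.7098
Σ rows: total corner-gray = 60989  → 155.9267 mm³

155.927


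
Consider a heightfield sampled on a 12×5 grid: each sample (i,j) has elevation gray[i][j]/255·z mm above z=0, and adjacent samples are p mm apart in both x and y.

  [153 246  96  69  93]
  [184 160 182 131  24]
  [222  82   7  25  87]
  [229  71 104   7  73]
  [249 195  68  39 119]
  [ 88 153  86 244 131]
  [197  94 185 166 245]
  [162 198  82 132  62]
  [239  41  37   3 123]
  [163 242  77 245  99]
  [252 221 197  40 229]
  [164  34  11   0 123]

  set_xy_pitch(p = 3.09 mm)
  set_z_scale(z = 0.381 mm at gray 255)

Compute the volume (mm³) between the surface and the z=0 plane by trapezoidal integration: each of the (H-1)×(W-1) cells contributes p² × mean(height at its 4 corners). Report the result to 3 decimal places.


height_mm = gray/255 × 0.381; cell vol = 3.09² × mean(4 corners)
unit = 3.09² × 0.381 / (4×255) = 0.0035665 mm³ per gray-sum
row 0: Σ corner-gray over 4 cells = 2222  → 7.9248
row 1: Σ corner-gray over 4 cells = 1691  → 6.0309
row 2: Σ corner-gray over 4 cells = 1203  → 4.2905
row 3: Σ corner-gray over 4 cells = 1638  → 5.8419
row 4: Σ corner-gray over 4 cells = 2157  → 7.6929
row 5: Σ corner-gray over 4 cells = 2517  → 8.9769
row 6: Σ corner-gray over 4 cells = 2380  → 8.4883
row 7: Σ corner-gray over 4 cells = 1572  → 5.6065
row 8: Σ corner-gray over 4 cells = 1914  → 6.8263
row 9: Σ corner-gray over 4 cells = 2787  → 9.9398
row 10: Σ corner-gray over 4 cells = 1774  → 6.3270
Σ rows: total corner-gray = 21855  → 77.9458 mm³

77.946


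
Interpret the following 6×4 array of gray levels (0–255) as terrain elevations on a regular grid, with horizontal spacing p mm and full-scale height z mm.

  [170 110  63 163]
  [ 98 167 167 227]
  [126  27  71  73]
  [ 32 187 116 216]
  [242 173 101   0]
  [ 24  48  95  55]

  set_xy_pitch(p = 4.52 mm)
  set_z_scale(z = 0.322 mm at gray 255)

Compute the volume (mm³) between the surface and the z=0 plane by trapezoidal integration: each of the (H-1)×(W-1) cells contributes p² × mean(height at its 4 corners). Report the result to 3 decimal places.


height_mm = gray/255 × 0.322; cell vol = 4.52² × mean(4 corners)
unit = 4.52² × 0.322 / (4×255) = 0.0064496 mm³ per gray-sum
row 0: Σ corner-gray over 3 cells = 1672  → 10.7837
row 1: Σ corner-gray over 3 cells = 1388  → 8.9520
row 2: Σ corner-gray over 3 cells = 1249  → 8.0555
row 3: Σ corner-gray over 3 cells = 1644  → 10.6031
row 4: Σ corner-gray over 3 cells = 1155  → 7.4493
Σ rows: total corner-gray = 7108  → 45.8437 mm³

45.844


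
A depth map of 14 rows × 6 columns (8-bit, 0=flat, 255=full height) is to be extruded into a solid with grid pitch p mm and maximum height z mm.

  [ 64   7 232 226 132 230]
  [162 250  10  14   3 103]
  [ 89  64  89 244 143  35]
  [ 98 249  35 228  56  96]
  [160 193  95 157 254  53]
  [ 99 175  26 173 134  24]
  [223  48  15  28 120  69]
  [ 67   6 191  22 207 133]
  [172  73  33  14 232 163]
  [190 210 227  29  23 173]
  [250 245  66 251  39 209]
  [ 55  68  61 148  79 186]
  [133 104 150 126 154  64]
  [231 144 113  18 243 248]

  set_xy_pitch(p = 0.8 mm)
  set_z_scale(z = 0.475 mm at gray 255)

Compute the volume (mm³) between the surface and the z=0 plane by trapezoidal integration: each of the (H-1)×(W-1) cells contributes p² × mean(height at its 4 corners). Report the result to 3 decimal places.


height_mm = gray/255 × 0.475; cell vol = 0.8² × mean(4 corners)
unit = 0.8² × 0.475 / (4×255) = 0.000298039 mm³ per gray-sum
row 0: Σ corner-gray over 5 cells = 2307  → 0.6876
row 1: Σ corner-gray over 5 cells = 2023  → 0.6029
row 2: Σ corner-gray over 5 cells = 2534  → 0.7552
row 3: Σ corner-gray over 5 cells = 2941  → 0.8765
row 4: Σ corner-gray over 5 cells = 2750  → 0.8196
row 5: Σ corner-gray over 5 cells = 1853  → 0.5523
row 6: Σ corner-gray over 5 cells = 1766  → 0.5263
row 7: Σ corner-gray over 5 cells = 2091  → 0.6232
row 8: Σ corner-gray over 5 cells = 2380  → 0.7093
row 9: Σ corner-gray over 5 cells = 3002  → 0.8947
row 10: Σ corner-gray over 5 cells = 2614  → 0.7791
row 11: Σ corner-gray over 5 cells = 2218  → 0.6611
row 12: Σ corner-gray over 5 cells = 2780  → 0.8285
Σ rows: total corner-gray = 31259  → 9.3164 mm³

9.316


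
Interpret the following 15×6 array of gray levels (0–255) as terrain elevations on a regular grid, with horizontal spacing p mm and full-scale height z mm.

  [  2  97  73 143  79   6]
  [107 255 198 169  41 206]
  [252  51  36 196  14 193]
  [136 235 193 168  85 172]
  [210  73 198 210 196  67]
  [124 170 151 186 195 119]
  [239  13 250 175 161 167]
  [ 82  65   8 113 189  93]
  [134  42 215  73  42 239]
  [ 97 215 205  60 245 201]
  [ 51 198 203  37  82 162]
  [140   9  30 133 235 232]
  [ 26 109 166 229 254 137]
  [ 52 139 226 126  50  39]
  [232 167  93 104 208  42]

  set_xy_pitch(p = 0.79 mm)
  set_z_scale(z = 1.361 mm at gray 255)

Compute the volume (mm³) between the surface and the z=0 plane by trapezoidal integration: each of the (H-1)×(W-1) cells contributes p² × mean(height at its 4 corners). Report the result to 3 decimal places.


32.337

height_mm = gray/255 × 1.361; cell vol = 0.79² × mean(4 corners)
unit = 0.79² × 1.361 / (4×255) = 0.000832745 mm³ per gray-sum
row 0: Σ corner-gray over 5 cells = 2431  → 2.0244
row 1: Σ corner-gray over 5 cells = 2678  → 2.2301
row 2: Σ corner-gray over 5 cells = 2709  → 2.2559
row 3: Σ corner-gray over 5 cells = 3301  → 2.7489
row 4: Σ corner-gray over 5 cells = 3278  → 2.7297
row 5: Σ corner-gray over 5 cells = 3251  → 2.7073
row 6: Σ corner-gray over 5 cells = 2529  → 2.1060
row 7: Σ corner-gray over 5 cells = 2042  → 1.7005
row 8: Σ corner-gray over 5 cells = 2865  → 2.3858
row 9: Σ corner-gray over 5 cells = 3001  → 2.4991
row 10: Σ corner-gray over 5 cells = 2439  → 2.0311
row 11: Σ corner-gray over 5 cells = 2865  → 2.3858
row 12: Σ corner-gray over 5 cells = 2852  → 2.3750
row 13: Σ corner-gray over 5 cells = 2591  → 2.1576
Σ rows: total corner-gray = 38832  → 32.3372 mm³


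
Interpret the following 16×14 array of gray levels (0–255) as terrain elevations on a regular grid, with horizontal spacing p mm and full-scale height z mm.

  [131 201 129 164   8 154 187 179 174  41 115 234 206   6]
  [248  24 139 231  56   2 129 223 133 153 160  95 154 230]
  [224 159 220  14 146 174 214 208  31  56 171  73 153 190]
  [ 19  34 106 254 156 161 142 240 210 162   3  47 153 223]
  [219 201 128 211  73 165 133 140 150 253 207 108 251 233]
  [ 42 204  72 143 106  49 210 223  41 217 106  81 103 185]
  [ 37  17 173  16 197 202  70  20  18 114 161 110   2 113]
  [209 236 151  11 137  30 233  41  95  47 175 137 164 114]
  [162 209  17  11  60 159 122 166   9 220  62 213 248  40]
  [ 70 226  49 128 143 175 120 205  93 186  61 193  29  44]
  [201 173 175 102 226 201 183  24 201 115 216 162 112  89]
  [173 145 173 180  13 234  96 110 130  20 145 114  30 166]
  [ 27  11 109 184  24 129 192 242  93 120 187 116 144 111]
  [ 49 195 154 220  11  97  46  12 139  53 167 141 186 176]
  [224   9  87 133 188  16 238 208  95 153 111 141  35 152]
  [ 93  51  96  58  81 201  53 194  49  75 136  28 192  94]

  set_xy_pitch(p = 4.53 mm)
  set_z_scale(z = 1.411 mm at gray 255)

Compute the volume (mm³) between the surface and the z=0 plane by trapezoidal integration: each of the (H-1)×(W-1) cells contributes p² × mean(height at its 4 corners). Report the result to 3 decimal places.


height_mm = gray/255 × 1.411; cell vol = 4.53² × mean(4 corners)
unit = 4.53² × 1.411 / (4×255) = 0.0283872 mm³ per gray-sum
row 0: Σ corner-gray over 13 cells = 7197  → 204.3030
row 1: Σ corner-gray over 13 cells = 7128  → 202.3443
row 2: Σ corner-gray over 13 cells = 7230  → 205.2398
row 3: Σ corner-gray over 13 cells = 8070  → 229.0851
row 4: Σ corner-gray over 13 cells = 7829  → 222.2437
row 5: Σ corner-gray over 13 cells = 5687  → 161.4383
row 6: Σ corner-gray over 13 cells = 5587  → 158.5995
row 7: Σ corner-gray over 13 cells = 6431  → 182.5584
row 8: Σ corner-gray over 13 cells = 6524  → 185.1984
row 9: Σ corner-gray over 13 cells = 7400  → 210.0656
row 10: Σ corner-gray over 13 cells = 7189  → 204.0759
row 11: Σ corner-gray over 13 cells = 6359  → 180.5145
row 12: Σ corner-gray over 13 cells = 6307  → 179.0384
row 13: Σ corner-gray over 13 cells = 6271  → 178.0164
row 14: Σ corner-gray over 13 cells = 5819  → 165.1854
Σ rows: total corner-gray = 101028  → 2867.9066 mm³

2867.907


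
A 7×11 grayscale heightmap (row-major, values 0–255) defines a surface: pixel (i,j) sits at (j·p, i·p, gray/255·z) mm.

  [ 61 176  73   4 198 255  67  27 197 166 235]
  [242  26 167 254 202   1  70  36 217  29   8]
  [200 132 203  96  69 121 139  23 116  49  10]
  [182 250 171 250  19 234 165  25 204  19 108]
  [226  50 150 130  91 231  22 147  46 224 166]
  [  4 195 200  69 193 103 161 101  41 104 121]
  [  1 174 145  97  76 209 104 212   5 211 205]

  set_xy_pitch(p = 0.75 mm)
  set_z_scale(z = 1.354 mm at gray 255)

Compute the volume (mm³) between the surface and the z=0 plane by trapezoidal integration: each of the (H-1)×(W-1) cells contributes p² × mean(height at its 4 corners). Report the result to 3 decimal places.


height_mm = gray/255 × 1.354; cell vol = 0.75² × mean(4 corners)
unit = 0.75² × 1.354 / (4×255) = 0.000746691 mm³ per gray-sum
row 0: Σ corner-gray over 10 cells = 4876  → 3.6409
row 1: Σ corner-gray over 10 cells = 4360  → 3.2556
row 2: Σ corner-gray over 10 cells = 5070  → 3.7857
row 3: Σ corner-gray over 10 cells = 5538  → 4.1352
row 4: Σ corner-gray over 10 cells = 5033  → 3.7581
row 5: Σ corner-gray over 10 cells = 5131  → 3.8313
Σ rows: total corner-gray = 30008  → 22.4067 mm³

22.407


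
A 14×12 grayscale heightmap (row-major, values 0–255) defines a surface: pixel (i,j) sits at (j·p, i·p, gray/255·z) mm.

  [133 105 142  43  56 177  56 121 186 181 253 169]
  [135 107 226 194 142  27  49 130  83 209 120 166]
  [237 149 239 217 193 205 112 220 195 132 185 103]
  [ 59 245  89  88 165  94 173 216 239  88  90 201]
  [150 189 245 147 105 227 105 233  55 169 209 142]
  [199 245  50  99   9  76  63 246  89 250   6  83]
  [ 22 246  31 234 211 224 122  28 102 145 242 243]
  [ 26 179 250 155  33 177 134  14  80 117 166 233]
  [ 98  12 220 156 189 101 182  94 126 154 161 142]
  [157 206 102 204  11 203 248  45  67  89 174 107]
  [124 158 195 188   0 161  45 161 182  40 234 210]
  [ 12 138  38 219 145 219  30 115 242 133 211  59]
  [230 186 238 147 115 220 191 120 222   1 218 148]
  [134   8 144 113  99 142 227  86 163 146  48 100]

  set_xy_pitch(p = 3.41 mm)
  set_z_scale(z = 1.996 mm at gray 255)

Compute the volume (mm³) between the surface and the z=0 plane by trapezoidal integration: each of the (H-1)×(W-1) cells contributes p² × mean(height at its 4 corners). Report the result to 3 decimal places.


height_mm = gray/255 × 1.996; cell vol = 3.41² × mean(4 corners)
unit = 3.41² × 1.996 / (4×255) = 0.0227546 mm³ per gray-sum
row 0: Σ corner-gray over 11 cells = 5817  → 132.3635
row 1: Σ corner-gray over 11 cells = 6909  → 157.2115
row 2: Σ corner-gray over 11 cells = 7268  → 165.3804
row 3: Σ corner-gray over 11 cells = 6894  → 156.8702
row 4: Σ corner-gray over 11 cells = 6208  → 141.2605
row 5: Σ corner-gray over 11 cells = 5983  → 136.1407
row 6: Σ corner-gray over 11 cells = 6304  → 143.4450
row 7: Σ corner-gray over 11 cells = 5899  → 134.2294
row 8: Σ corner-gray over 11 cells = 5992  → 136.3455
row 9: Σ corner-gray over 11 cells = 6024  → 137.0737
row 10: Σ corner-gray over 11 cells = 6113  → 139.0988
row 11: Σ corner-gray over 11 cells = 6745  → 153.4797
row 12: Σ corner-gray over 11 cells = 6280  → 142.8989
Σ rows: total corner-gray = 82436  → 1875.7978 mm³

1875.798


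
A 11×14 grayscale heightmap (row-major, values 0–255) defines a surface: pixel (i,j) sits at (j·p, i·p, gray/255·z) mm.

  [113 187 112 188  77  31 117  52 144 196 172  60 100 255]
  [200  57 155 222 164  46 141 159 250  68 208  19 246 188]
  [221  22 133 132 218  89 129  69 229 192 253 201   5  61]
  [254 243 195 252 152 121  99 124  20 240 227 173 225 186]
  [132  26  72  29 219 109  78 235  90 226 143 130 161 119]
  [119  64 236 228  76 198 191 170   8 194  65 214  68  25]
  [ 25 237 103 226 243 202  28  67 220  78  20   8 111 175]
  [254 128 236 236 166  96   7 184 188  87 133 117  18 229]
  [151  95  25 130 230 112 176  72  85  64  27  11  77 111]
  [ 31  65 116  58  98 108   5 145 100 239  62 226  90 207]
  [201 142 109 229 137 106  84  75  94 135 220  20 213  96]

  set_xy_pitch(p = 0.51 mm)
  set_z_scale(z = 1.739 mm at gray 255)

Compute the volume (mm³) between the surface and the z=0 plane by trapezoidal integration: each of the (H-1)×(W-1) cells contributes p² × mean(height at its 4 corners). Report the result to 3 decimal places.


height_mm = gray/255 × 1.739; cell vol = 0.51² × mean(4 corners)
unit = 0.51² × 1.739 / (4×255) = 0.000443445 mm³ per gray-sum
row 0: Σ corner-gray over 13 cells = 7098  → 3.1476
row 1: Σ corner-gray over 13 cells = 7484  → 3.3187
row 2: Σ corner-gray over 13 cells = 8208  → 3.6398
row 3: Σ corner-gray over 13 cells = 7869  → 3.4895
row 4: Σ corner-gray over 13 cells = 6855  → 3.0398
row 5: Σ corner-gray over 13 cells = 6854  → 3.0394
row 6: Σ corner-gray over 13 cells = 6961  → 3.0868
row 7: Σ corner-gray over 13 cells = 6145  → 2.7250
row 8: Σ corner-gray over 13 cells = 5332  → 2.3644
row 9: Σ corner-gray over 13 cells = 6287  → 2.7879
Σ rows: total corner-gray = 69093  → 30.6389 mm³

30.639


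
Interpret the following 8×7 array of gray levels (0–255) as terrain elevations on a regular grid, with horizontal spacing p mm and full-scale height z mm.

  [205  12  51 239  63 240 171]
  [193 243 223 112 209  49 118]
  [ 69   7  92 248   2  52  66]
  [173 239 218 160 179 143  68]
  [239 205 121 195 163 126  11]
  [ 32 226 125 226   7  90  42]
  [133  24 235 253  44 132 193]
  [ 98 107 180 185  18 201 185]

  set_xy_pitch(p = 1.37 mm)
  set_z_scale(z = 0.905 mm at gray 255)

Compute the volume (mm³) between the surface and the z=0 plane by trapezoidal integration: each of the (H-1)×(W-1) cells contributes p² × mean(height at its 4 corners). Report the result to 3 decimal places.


height_mm = gray/255 × 0.905; cell vol = 1.37² × mean(4 corners)
unit = 1.37² × 0.905 / (4×255) = 0.00166529 mm³ per gray-sum
row 0: Σ corner-gray over 6 cells = 3569  → 5.9434
row 1: Σ corner-gray over 6 cells = 2920  → 4.8626
row 2: Σ corner-gray over 6 cells = 3056  → 5.0891
row 3: Σ corner-gray over 6 cells = 3989  → 6.6428
row 4: Σ corner-gray over 6 cells = 3292  → 5.4821
row 5: Σ corner-gray over 6 cells = 3124  → 5.2024
row 6: Σ corner-gray over 6 cells = 3367  → 5.6070
Σ rows: total corner-gray = 23317  → 38.8295 mm³

38.830


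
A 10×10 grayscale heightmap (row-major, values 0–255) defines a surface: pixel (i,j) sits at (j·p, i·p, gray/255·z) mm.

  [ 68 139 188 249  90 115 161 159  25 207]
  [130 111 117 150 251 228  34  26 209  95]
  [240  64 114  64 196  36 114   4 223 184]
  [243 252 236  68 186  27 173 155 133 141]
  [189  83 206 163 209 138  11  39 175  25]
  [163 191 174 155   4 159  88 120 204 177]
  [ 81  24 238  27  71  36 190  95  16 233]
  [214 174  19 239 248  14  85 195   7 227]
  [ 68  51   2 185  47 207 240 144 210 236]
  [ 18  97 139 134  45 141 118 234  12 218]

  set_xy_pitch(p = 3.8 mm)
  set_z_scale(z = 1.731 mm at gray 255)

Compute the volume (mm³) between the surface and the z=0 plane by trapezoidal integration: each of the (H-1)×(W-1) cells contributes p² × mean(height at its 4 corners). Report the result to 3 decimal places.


1031.952

height_mm = gray/255 × 1.731; cell vol = 3.8² × mean(4 corners)
unit = 3.8² × 1.731 / (4×255) = 0.0245055 mm³ per gray-sum
row 0: Σ corner-gray over 9 cells = 5004  → 122.6257
row 1: Σ corner-gray over 9 cells = 4531  → 111.0346
row 2: Σ corner-gray over 9 cells = 4898  → 120.0281
row 3: Σ corner-gray over 9 cells = 5106  → 125.1252
row 4: Σ corner-gray over 9 cells = 4792  → 117.4305
row 5: Σ corner-gray over 9 cells = 4238  → 103.8544
row 6: Σ corner-gray over 9 cells = 4111  → 100.7422
row 7: Σ corner-gray over 9 cells = 4879  → 119.5625
row 8: Σ corner-gray over 9 cells = 4552  → 111.5492
Σ rows: total corner-gray = 42111  → 1031.9523 mm³


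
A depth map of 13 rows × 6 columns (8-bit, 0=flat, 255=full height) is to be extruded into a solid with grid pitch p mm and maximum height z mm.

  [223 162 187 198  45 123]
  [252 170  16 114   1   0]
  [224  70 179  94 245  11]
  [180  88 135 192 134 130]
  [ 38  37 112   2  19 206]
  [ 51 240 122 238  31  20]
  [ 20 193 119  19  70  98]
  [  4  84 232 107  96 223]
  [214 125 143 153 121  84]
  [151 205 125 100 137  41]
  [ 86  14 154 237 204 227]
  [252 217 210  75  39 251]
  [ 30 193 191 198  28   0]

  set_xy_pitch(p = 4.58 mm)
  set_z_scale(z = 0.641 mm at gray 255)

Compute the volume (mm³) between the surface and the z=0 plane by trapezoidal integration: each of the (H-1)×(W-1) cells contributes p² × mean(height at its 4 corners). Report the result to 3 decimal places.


height_mm = gray/255 × 0.641; cell vol = 4.58² × mean(4 corners)
unit = 4.58² × 0.641 / (4×255) = 0.0131822 mm³ per gray-sum
row 0: Σ corner-gray over 5 cells = 2384  → 31.4264
row 1: Σ corner-gray over 5 cells = 2265  → 29.8577
row 2: Σ corner-gray over 5 cells = 2819  → 37.1607
row 3: Σ corner-gray over 5 cells = 1992  → 26.2590
row 4: Σ corner-gray over 5 cells = 1917  → 25.2703
row 5: Σ corner-gray over 5 cells = 2253  → 29.6996
row 6: Σ corner-gray over 5 cells = 2185  → 28.8032
row 7: Σ corner-gray over 5 cells = 2647  → 34.8934
row 8: Σ corner-gray over 5 cells = 2708  → 35.6975
row 9: Σ corner-gray over 5 cells = 2857  → 37.6616
row 10: Σ corner-gray over 5 cells = 3116  → 41.0758
row 11: Σ corner-gray over 5 cells = 2835  → 37.3716
Σ rows: total corner-gray = 29978  → 395.1768 mm³

395.177


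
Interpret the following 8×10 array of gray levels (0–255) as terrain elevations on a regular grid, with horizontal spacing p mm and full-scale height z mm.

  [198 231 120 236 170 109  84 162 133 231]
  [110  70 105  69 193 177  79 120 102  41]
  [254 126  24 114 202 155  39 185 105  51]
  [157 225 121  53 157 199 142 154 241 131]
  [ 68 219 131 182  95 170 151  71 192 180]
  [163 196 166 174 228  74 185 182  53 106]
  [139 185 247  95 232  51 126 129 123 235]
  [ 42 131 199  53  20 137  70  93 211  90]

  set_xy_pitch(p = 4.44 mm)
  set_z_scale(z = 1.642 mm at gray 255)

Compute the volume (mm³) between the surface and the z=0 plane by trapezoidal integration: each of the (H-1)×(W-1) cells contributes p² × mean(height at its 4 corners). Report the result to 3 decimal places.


1123.579

height_mm = gray/255 × 1.642; cell vol = 4.44² × mean(4 corners)
unit = 4.44² × 1.642 / (4×255) = 0.031735 mm³ per gray-sum
row 0: Σ corner-gray over 9 cells = 4900  → 155.5016
row 1: Σ corner-gray over 9 cells = 4186  → 132.8428
row 2: Σ corner-gray over 9 cells = 5077  → 161.1188
row 3: Σ corner-gray over 9 cells = 5542  → 175.8755
row 4: Σ corner-gray over 9 cells = 5455  → 173.1146
row 5: Σ corner-gray over 9 cells = 5535  → 175.6534
row 6: Σ corner-gray over 9 cells = 4710  → 149.4720
Σ rows: total corner-gray = 35405  → 1123.5788 mm³


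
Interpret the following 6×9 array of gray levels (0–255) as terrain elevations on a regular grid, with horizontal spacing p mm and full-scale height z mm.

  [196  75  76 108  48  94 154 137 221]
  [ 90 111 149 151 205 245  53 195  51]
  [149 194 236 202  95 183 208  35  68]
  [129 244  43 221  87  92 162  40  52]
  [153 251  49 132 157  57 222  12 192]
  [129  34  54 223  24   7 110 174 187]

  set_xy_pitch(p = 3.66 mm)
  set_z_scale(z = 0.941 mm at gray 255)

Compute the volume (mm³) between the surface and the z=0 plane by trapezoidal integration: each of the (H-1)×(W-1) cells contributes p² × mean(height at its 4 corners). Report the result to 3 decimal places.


height_mm = gray/255 × 0.941; cell vol = 3.66² × mean(4 corners)
unit = 3.66² × 0.941 / (4×255) = 0.0123581 mm³ per gray-sum
row 0: Σ corner-gray over 8 cells = 4160  → 51.4097
row 1: Σ corner-gray over 8 cells = 4882  → 60.3322
row 2: Σ corner-gray over 8 cells = 4482  → 55.3890
row 3: Σ corner-gray over 8 cells = 4064  → 50.2233
row 4: Σ corner-gray over 8 cells = 3673  → 45.3913
Σ rows: total corner-gray = 21261  → 262.7455 mm³

262.746


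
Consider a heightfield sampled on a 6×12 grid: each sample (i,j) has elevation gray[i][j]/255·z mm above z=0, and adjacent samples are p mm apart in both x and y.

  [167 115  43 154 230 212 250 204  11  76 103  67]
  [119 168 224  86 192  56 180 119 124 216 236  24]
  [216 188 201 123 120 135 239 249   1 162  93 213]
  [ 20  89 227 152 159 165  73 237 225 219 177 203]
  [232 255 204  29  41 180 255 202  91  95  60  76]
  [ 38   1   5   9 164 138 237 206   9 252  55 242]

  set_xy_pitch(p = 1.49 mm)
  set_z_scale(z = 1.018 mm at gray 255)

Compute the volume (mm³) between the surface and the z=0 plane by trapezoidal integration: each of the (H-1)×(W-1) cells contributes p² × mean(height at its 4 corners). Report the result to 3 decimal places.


72.357

height_mm = gray/255 × 1.018; cell vol = 1.49² × mean(4 corners)
unit = 1.49² × 1.018 / (4×255) = 0.00221575 mm³ per gray-sum
row 0: Σ corner-gray over 11 cells = 6375  → 14.1254
row 1: Σ corner-gray over 11 cells = 6796  → 15.0582
row 2: Σ corner-gray over 11 cells = 7120  → 15.7761
row 3: Σ corner-gray over 11 cells = 6801  → 15.0693
row 4: Σ corner-gray over 11 cells = 5564  → 12.3284
Σ rows: total corner-gray = 32656  → 72.3574 mm³


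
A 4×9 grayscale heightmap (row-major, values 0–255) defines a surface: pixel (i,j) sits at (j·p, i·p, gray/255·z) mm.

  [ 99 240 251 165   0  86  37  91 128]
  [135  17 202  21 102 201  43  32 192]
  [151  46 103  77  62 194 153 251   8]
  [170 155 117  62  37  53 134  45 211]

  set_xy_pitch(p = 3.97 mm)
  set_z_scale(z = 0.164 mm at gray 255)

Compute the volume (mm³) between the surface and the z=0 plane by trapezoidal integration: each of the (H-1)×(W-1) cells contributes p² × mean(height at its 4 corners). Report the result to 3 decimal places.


height_mm = gray/255 × 0.164; cell vol = 3.97² × mean(4 corners)
unit = 3.97² × 0.164 / (4×255) = 0.00253411 mm³ per gray-sum
row 0: Σ corner-gray over 8 cells = 3530  → 8.9454
row 1: Σ corner-gray over 8 cells = 3494  → 8.8542
row 2: Σ corner-gray over 8 cells = 3518  → 8.9150
Σ rows: total corner-gray = 10542  → 26.7145 mm³

26.715


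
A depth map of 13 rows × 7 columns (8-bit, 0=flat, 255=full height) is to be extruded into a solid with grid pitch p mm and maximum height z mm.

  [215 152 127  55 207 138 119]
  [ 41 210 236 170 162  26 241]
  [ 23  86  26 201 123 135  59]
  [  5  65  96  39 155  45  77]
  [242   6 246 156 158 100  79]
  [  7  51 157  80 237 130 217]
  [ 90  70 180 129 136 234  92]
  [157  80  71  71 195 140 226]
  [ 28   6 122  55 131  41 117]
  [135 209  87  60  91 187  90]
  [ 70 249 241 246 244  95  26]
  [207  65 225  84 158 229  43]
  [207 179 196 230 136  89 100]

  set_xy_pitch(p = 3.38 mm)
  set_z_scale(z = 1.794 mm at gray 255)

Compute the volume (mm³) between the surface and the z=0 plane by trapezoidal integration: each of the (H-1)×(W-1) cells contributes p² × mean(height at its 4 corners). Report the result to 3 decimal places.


height_mm = gray/255 × 1.794; cell vol = 3.38² × mean(4 corners)
unit = 3.38² × 1.794 / (4×255) = 0.0200935 mm³ per gray-sum
row 0: Σ corner-gray over 6 cells = 3582  → 71.9749
row 1: Σ corner-gray over 6 cells = 3114  → 62.5712
row 2: Σ corner-gray over 6 cells = 2106  → 42.3169
row 3: Σ corner-gray over 6 cells = 2535  → 50.9370
row 4: Σ corner-gray over 6 cells = 3187  → 64.0380
row 5: Σ corner-gray over 6 cells = 3214  → 64.5805
row 6: Σ corner-gray over 6 cells = 3177  → 63.8371
row 7: Σ corner-gray over 6 cells = 2352  → 47.2599
row 8: Σ corner-gray over 6 cells = 2348  → 47.1795
row 9: Σ corner-gray over 6 cells = 3739  → 75.1296
row 10: Σ corner-gray over 6 cells = 4018  → 80.7357
row 11: Σ corner-gray over 6 cells = 3739  → 75.1296
Σ rows: total corner-gray = 37111  → 745.6900 mm³

745.690


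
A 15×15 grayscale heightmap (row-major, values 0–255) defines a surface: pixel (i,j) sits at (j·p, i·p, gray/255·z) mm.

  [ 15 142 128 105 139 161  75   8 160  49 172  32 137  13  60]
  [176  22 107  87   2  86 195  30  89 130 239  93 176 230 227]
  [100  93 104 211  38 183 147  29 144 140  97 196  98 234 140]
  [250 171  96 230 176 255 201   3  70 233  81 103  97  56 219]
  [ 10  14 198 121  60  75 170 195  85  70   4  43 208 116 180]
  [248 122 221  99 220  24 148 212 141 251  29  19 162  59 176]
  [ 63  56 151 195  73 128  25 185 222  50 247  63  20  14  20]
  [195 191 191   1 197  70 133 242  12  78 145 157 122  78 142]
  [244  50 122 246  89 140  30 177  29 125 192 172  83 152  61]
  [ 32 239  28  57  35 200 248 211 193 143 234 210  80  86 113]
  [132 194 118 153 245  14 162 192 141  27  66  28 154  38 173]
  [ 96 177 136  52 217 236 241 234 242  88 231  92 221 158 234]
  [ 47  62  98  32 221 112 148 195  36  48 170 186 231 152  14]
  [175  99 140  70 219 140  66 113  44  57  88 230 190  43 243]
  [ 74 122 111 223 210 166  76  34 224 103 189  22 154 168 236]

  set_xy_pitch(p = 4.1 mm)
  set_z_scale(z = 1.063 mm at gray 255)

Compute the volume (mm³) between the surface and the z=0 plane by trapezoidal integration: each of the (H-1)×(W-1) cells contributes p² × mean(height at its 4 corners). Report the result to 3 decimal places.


1766.914

height_mm = gray/255 × 1.063; cell vol = 4.1² × mean(4 corners)
unit = 4.1² × 1.063 / (4×255) = 0.0175187 mm³ per gray-sum
row 0: Σ corner-gray over 14 cells = 6092  → 106.7237
row 1: Σ corner-gray over 14 cells = 7043  → 123.3839
row 2: Σ corner-gray over 14 cells = 7681  → 134.5608
row 3: Σ corner-gray over 14 cells = 6921  → 121.2466
row 4: Σ corner-gray over 14 cells = 6746  → 118.1809
row 5: Σ corner-gray over 14 cells = 6779  → 118.7590
row 6: Σ corner-gray over 14 cells = 6512  → 114.0815
row 7: Σ corner-gray over 14 cells = 7090  → 124.2073
row 8: Σ corner-gray over 14 cells = 7592  → 133.0016
row 9: Σ corner-gray over 14 cells = 7442  → 130.3738
row 10: Σ corner-gray over 14 cells = 8349  → 146.2633
row 11: Σ corner-gray over 14 cells = 8423  → 147.5596
row 12: Σ corner-gray over 14 cells = 6859  → 120.1605
row 13: Σ corner-gray over 14 cells = 7330  → 128.4118
Σ rows: total corner-gray = 100859  → 1766.9142 mm³


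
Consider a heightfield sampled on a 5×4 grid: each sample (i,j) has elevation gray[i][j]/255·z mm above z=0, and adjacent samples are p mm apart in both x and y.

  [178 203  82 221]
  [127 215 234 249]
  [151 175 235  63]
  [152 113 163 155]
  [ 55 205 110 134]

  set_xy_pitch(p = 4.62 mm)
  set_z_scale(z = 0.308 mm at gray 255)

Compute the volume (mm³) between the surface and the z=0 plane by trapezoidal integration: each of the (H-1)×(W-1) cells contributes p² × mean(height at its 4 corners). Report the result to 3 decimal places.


height_mm = gray/255 × 0.308; cell vol = 4.62² × mean(4 corners)
unit = 4.62² × 0.308 / (4×255) = 0.00644517 mm³ per gray-sum
row 0: Σ corner-gray over 3 cells = 2243  → 14.4565
row 1: Σ corner-gray over 3 cells = 2308  → 14.8755
row 2: Σ corner-gray over 3 cells = 1893  → 12.2007
row 3: Σ corner-gray over 3 cells = 1678  → 10.8150
Σ rows: total corner-gray = 8122  → 52.3477 mm³

52.348
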